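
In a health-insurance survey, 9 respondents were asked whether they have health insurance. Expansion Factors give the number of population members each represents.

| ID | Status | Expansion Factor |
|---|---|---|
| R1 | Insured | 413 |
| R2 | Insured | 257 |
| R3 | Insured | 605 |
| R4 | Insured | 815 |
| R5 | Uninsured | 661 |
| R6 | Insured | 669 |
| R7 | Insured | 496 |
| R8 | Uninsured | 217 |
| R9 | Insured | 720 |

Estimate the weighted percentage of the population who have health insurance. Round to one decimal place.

81.9

Sum of weights for 'Insured' = 413 + 257 + 605 + 815 + 669 + 496 + 720 = 3975
Total weight = 413 + 257 + 605 + 815 + 661 + 669 + 496 + 217 + 720 = 4853
Weighted proportion = 3975 / 4853 = 0.81908098 → 81.908098%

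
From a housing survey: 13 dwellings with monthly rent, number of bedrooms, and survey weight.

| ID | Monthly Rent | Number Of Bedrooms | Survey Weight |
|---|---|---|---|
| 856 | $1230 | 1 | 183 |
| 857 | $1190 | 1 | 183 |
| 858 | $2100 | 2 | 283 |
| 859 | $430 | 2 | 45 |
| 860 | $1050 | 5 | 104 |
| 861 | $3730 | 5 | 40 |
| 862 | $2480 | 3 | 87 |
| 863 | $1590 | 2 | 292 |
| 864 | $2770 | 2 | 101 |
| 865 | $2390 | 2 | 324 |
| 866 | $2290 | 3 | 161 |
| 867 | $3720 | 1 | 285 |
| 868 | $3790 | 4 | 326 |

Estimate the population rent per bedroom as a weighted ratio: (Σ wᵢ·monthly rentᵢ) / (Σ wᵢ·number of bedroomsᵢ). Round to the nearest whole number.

Σ wᵢ·y = 5713510
Σ wᵢ·x = 5509
Ratio = 5713510 / 5509 = 1037.1229

1037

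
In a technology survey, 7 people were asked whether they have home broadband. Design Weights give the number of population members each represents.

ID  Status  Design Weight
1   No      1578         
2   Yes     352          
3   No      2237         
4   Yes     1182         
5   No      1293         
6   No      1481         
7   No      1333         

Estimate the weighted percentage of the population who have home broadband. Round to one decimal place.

16.2

Sum of weights for 'Yes' = 352 + 1182 = 1534
Total weight = 1578 + 352 + 2237 + 1182 + 1293 + 1481 + 1333 = 9456
Weighted proportion = 1534 / 9456 = 0.16222504 → 16.222504%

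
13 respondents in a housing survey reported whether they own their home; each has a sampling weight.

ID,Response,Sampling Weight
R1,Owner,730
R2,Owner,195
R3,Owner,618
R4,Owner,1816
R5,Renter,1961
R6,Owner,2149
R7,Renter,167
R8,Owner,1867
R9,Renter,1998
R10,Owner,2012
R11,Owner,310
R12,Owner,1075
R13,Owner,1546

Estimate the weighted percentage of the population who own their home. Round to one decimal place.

Sum of weights for 'Owner' = 730 + 195 + 618 + 1816 + 2149 + 1867 + 2012 + 310 + 1075 + 1546 = 12318
Total weight = 16444
Weighted proportion = 12318 / 16444 = 0.74908781 → 74.908781%

74.9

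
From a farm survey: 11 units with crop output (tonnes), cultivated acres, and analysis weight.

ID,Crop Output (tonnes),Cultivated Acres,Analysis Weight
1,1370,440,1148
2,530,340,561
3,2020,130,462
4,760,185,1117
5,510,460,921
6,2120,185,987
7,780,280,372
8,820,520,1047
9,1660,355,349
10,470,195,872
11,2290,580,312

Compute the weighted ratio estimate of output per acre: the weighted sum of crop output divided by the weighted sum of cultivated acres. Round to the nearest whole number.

3

Σ wᵢ·y = 1370×1148 + 530×561 + 2020×462 + 760×1117 + 510×921 + 2120×987 + 780×372 + 820×1047 + 1660×349 + 470×872 + 2290×312
  = 1572760 + 297330 + 933240 + 848920 + 469710 + 2092440 + 290160 + 858540 + 579340 + 409840 + 714480 = 9066760
Σ wᵢ·x = 2692315
Ratio = 9066760 / 2692315 = 3.3676446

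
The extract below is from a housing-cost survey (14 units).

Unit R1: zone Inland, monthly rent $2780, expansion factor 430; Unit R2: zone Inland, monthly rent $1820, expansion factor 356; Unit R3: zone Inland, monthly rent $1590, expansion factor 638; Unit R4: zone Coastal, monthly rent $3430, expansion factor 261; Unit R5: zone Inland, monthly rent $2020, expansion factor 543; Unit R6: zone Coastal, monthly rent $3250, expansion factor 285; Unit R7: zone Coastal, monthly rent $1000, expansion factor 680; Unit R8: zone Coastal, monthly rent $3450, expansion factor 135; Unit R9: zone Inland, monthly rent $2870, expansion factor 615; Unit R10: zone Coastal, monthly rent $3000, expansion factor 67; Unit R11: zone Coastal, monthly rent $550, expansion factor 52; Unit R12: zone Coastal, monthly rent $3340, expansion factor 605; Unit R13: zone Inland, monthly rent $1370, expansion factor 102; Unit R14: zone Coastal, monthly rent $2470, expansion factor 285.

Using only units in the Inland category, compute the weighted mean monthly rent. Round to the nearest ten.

Inland rows: R1, R2, R3, R5, R9, R13
Weighted sum = 2780×430 + 1820×356 + 1590×638 + 2020×543 + 2870×615 + 1370×102
  = 5859390
Sum of weights = 2684
Weighted mean = 5859390 / 2684 = 2183.0812

2180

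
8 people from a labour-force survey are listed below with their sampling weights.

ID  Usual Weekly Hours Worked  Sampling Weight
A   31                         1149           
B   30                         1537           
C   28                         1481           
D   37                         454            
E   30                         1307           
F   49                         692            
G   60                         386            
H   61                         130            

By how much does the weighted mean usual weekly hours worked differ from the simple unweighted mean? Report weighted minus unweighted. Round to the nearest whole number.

Unweighted sum = 31 + 30 + 28 + 37 + 30 + 49 + 60 + 61 = 326
Unweighted mean = 326 / 8 = 40.75
Weighted sum = 31×1149 + 30×1537 + 28×1481 + 37×454 + 30×1307 + 49×692 + 60×386 + 61×130
  = 35619 + 46110 + 41468 + 16798 + 39210 + 33908 + 23160 + 7930 = 244203
Sum of weights = 1149 + 1537 + 1481 + 454 + 1307 + 692 + 386 + 130 = 7136
Weighted mean = 244203 / 7136 = 34.221272
Difference (weighted minus unweighted) = -6.5287276

-7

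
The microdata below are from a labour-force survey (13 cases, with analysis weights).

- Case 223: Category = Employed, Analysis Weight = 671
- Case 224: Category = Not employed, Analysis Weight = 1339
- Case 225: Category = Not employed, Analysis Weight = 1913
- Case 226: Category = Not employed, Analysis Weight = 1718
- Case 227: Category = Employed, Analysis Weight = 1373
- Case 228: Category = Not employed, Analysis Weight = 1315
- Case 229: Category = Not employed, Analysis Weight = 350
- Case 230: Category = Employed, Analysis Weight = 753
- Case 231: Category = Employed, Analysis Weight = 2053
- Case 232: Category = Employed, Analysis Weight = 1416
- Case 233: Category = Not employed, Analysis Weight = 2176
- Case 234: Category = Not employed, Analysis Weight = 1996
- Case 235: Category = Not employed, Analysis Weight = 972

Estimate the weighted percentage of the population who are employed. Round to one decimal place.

Sum of weights for 'Employed' = 671 + 1373 + 753 + 2053 + 1416 = 6266
Total weight = 18045
Weighted proportion = 6266 / 18045 = 0.347243 → 34.7243%

34.7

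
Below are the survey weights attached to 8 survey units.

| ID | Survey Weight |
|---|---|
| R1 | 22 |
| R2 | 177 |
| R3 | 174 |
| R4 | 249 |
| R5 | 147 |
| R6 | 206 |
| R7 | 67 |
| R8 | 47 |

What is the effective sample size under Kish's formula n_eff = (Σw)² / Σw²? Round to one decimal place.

6.1

Σ wᵢ = 22 + 177 + 174 + 249 + 147 + 206 + 67 + 47 = 1089
Σ wᵢ² = 484 + 31329 + 30276 + 62001 + 21609 + 42436 + 4489 + 2209 = 194833
n_eff = 1089² / 194833 = 1185921 / 194833 = 6.086859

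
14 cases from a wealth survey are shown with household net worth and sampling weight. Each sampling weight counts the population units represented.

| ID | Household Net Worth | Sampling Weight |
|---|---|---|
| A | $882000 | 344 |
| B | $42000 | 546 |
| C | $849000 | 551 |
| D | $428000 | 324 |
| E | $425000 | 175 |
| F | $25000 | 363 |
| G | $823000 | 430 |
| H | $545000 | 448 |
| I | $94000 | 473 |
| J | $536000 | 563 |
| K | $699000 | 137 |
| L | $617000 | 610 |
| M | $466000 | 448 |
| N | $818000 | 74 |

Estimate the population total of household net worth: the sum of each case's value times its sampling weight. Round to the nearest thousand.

2701974000

Weighted total = 2701974000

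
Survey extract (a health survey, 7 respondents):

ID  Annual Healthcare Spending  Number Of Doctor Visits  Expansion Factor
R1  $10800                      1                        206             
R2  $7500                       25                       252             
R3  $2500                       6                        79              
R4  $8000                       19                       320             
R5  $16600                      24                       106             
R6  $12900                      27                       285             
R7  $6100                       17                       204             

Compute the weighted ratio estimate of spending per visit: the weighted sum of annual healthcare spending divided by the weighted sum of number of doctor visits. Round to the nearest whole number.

506

Σ wᵢ·y = 10800×206 + 7500×252 + 2500×79 + 8000×320 + 16600×106 + 12900×285 + 6100×204
  = 2224800 + 1890000 + 197500 + 2560000 + 1759600 + 3676500 + 1244400 = 13552800
Σ wᵢ·x = 1×206 + 25×252 + 6×79 + 19×320 + 24×106 + 27×285 + 17×204
  = 206 + 6300 + 474 + 6080 + 2544 + 7695 + 3468 = 26767
Ratio = 13552800 / 26767 = 506.32495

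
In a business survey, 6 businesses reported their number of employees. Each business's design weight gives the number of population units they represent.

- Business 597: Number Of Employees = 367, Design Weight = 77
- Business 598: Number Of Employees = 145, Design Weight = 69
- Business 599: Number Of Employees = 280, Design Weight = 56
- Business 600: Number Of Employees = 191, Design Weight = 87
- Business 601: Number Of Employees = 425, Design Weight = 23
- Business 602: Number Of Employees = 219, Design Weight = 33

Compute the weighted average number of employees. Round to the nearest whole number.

Weighted sum = 87563
Sum of weights = 77 + 69 + 56 + 87 + 23 + 33 = 345
Weighted mean = 87563 / 345 = 253.8058

254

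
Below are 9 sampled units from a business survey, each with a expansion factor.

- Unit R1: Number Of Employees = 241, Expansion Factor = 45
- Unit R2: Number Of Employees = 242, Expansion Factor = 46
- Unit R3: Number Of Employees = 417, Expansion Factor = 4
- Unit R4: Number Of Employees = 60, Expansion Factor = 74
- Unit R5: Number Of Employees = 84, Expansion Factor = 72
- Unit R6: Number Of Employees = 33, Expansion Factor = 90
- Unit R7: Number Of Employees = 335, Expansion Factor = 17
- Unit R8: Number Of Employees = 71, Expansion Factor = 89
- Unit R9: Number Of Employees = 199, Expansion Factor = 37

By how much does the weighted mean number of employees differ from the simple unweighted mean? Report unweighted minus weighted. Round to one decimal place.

Unweighted sum = 241 + 242 + 417 + 60 + 84 + 33 + 335 + 71 + 199 = 1682
Unweighted mean = 1682 / 9 = 186.88889
Weighted sum = 241×45 + 242×46 + 417×4 + 60×74 + 84×72 + 33×90 + 335×17 + 71×89 + 199×37
  = 10845 + 11132 + 1668 + 4440 + 6048 + 2970 + 5695 + 6319 + 7363 = 56480
Sum of weights = 474
Weighted mean = 56480 / 474 = 119.15612
Difference (unweighted minus weighted) = 67.732771

67.7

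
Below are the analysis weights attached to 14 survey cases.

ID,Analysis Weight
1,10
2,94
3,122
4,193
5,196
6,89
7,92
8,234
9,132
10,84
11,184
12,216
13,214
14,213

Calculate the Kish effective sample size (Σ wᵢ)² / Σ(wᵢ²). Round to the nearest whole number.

12

Σ wᵢ = 2073
Σ wᵢ² = 366783
n_eff = 2073² / 366783 = 4297329 / 366783 = 11.716271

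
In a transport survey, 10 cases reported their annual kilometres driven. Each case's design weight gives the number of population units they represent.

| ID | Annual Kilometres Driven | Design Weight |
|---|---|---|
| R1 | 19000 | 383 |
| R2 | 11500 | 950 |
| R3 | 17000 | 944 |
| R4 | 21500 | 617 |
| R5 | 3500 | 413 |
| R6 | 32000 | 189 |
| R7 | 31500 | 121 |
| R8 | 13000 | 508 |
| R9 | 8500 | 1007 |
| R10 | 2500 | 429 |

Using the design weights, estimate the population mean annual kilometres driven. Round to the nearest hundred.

Weighted sum = 19000×383 + 11500×950 + 17000×944 + 21500×617 + 3500×413 + 32000×189 + 31500×121 + 13000×508 + 8500×1007 + 2500×429
  = 7277000 + 10925000 + 16048000 + 13265500 + 1445500 + 6048000 + 3811500 + 6604000 + 8559500 + 1072500 = 75056500
Sum of weights = 383 + 950 + 944 + 617 + 413 + 189 + 121 + 508 + 1007 + 429 = 5561
Weighted mean = 75056500 / 5561 = 13496.943

13500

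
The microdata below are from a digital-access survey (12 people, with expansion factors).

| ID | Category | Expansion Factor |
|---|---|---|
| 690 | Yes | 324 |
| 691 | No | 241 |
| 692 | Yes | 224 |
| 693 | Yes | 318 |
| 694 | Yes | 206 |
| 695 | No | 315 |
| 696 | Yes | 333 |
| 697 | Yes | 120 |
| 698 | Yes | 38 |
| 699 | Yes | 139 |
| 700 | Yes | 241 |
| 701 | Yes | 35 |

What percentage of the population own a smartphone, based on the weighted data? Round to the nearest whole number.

Sum of weights for 'Yes' = 324 + 224 + 318 + 206 + 333 + 120 + 38 + 139 + 241 + 35 = 1978
Total weight = 2534
Weighted proportion = 1978 / 2534 = 0.78058406 → 78.058406%

78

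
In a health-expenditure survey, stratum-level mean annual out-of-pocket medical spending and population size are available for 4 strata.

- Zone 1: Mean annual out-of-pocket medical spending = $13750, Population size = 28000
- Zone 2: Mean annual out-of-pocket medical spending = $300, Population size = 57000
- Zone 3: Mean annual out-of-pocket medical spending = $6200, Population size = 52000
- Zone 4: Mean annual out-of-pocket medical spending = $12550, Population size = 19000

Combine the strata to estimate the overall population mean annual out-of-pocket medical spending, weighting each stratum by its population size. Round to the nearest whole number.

Σ Nₕ·x̄ₕ = 13750×28000 + 300×57000 + 6200×52000 + 12550×19000
  = 962950000
Σ Nₕ = 156000
Overall mean = 962950000 / 156000 = 6172.7564

6173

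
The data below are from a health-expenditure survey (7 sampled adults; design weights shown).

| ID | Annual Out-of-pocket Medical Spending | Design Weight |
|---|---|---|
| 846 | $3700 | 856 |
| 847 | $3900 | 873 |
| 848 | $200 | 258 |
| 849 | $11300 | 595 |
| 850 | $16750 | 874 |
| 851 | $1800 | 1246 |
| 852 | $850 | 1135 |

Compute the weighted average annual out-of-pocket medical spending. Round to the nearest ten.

Weighted sum = 3700×856 + 3900×873 + 200×258 + 11300×595 + 16750×874 + 1800×1246 + 850×1135
  = 31194050
Sum of weights = 5837
Weighted mean = 31194050 / 5837 = 5344.1922

5340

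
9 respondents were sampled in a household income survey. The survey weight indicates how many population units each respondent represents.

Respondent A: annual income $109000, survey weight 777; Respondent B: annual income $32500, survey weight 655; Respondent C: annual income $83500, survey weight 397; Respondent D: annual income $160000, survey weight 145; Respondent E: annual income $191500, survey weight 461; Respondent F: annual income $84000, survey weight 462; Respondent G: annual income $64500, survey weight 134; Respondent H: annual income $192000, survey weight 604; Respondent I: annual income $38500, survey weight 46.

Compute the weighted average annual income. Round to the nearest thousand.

113000

Weighted sum = 415801500
Sum of weights = 777 + 655 + 397 + 145 + 461 + 462 + 134 + 604 + 46 = 3681
Weighted mean = 415801500 / 3681 = 112958.84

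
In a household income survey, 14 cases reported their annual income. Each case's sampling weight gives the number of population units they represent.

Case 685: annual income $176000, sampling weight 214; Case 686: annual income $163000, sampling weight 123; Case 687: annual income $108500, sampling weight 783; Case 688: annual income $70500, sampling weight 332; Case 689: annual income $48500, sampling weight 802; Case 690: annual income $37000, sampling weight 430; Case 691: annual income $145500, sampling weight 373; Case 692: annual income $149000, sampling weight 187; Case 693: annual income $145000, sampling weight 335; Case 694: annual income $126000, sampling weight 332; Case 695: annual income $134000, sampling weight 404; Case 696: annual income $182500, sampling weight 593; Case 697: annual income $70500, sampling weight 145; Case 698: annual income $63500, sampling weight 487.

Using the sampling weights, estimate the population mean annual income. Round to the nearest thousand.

108000

Weighted sum = 596928500
Sum of weights = 5540
Weighted mean = 596928500 / 5540 = 107748.83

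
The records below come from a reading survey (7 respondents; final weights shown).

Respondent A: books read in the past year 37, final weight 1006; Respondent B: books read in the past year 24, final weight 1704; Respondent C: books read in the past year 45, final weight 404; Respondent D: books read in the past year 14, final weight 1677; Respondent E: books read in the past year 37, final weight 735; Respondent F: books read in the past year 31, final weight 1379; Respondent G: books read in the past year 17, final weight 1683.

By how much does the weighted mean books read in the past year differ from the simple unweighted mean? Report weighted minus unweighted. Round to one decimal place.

Unweighted sum = 205
Unweighted mean = 205 / 7 = 29.285714
Weighted sum = 37×1006 + 24×1704 + 45×404 + 14×1677 + 37×735 + 31×1379 + 17×1683
  = 218331
Sum of weights = 1006 + 1704 + 404 + 1677 + 735 + 1379 + 1683 = 8588
Weighted mean = 218331 / 8588 = 25.422799
Difference (weighted minus unweighted) = -3.862915

-3.9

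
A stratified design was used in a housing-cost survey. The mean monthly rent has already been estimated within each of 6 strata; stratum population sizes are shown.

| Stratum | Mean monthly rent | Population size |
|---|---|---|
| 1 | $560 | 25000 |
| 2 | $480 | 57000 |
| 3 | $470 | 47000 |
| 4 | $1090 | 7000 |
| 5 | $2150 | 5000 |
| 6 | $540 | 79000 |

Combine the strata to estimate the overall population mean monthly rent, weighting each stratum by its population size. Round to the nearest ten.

Σ Nₕ·x̄ₕ = 560×25000 + 480×57000 + 470×47000 + 1090×7000 + 2150×5000 + 540×79000
  = 14000000 + 27360000 + 22090000 + 7630000 + 10750000 + 42660000 = 124490000
Σ Nₕ = 25000 + 57000 + 47000 + 7000 + 5000 + 79000 = 220000
Overall mean = 124490000 / 220000 = 565.86364

570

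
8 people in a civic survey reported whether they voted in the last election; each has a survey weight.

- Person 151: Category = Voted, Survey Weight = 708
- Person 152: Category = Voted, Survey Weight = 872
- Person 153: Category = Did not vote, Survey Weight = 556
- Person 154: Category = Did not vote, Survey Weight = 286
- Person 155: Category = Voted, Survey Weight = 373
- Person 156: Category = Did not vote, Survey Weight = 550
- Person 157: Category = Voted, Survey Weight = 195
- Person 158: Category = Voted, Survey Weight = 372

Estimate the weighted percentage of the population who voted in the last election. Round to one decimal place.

64.4

Sum of weights for 'Voted' = 708 + 872 + 373 + 195 + 372 = 2520
Total weight = 708 + 872 + 556 + 286 + 373 + 550 + 195 + 372 = 3912
Weighted proportion = 2520 / 3912 = 0.64417178 → 64.417178%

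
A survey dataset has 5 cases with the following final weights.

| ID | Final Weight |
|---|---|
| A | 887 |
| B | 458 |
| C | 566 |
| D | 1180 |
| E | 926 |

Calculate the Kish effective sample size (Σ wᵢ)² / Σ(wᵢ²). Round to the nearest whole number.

5

Σ wᵢ = 4017
Σ wᵢ² = 786769 + 209764 + 320356 + 1392400 + 857476 = 3566765
n_eff = 4017² / 3566765 = 16136289 / 3566765 = 4.5240684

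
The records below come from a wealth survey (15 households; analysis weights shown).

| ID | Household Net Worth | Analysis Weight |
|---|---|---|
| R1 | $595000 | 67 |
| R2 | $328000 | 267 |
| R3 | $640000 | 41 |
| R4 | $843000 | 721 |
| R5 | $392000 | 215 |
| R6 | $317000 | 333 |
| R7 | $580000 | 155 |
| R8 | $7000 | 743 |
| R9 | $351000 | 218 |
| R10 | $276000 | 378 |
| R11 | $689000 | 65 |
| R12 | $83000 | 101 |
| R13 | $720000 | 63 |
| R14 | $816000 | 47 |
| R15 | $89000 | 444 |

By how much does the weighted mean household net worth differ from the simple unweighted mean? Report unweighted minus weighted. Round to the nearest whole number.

Unweighted sum = 6726000
Unweighted mean = 6726000 / 15 = 448400
Weighted sum = 1403668000
Sum of weights = 3858
Weighted mean = 1403668000 / 3858 = 363833.07
Difference (unweighted minus weighted) = 84566.926

84567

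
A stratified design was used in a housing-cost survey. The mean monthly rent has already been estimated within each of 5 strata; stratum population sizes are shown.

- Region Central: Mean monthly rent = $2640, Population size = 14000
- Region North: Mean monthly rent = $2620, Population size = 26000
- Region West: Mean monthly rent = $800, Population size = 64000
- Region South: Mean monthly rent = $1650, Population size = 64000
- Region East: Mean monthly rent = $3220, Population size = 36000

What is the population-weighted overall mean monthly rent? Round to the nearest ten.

1850

Σ Nₕ·x̄ₕ = 2640×14000 + 2620×26000 + 800×64000 + 1650×64000 + 3220×36000
  = 377800000
Σ Nₕ = 204000
Overall mean = 377800000 / 204000 = 1851.9608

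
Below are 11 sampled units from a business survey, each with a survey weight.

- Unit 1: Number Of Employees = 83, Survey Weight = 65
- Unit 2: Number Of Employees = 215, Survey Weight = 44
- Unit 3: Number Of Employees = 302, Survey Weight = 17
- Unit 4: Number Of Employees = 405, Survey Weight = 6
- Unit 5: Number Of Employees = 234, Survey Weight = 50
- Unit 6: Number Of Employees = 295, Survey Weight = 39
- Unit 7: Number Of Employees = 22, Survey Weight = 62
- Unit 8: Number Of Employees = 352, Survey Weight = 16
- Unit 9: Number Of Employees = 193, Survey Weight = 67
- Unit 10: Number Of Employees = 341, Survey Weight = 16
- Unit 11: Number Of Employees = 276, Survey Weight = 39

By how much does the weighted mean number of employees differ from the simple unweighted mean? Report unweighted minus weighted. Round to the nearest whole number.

Unweighted sum = 83 + 215 + 302 + 405 + 234 + 295 + 22 + 352 + 193 + 341 + 276 = 2718
Unweighted mean = 2718 / 11 = 247.09091
Weighted sum = 83×65 + 215×44 + 302×17 + 405×6 + 234×50 + 295×39 + 22×62 + 352×16 + 193×67 + 341×16 + 276×39
  = 81771
Sum of weights = 65 + 44 + 17 + 6 + 50 + 39 + 62 + 16 + 67 + 16 + 39 = 421
Weighted mean = 81771 / 421 = 194.2304
Difference (unweighted minus weighted) = 52.860505

53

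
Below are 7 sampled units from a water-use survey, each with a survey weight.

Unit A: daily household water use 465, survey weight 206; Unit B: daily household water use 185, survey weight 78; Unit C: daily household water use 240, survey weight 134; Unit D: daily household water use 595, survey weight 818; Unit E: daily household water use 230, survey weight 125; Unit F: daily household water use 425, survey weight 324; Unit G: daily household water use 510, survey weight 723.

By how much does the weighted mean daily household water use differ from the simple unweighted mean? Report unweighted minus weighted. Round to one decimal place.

Unweighted sum = 465 + 185 + 240 + 595 + 230 + 425 + 510 = 2650
Unweighted mean = 2650 / 7 = 378.57143
Weighted sum = 465×206 + 185×78 + 240×134 + 595×818 + 230×125 + 425×324 + 510×723
  = 95790 + 14430 + 32160 + 486710 + 28750 + 137700 + 368730 = 1164270
Sum of weights = 206 + 78 + 134 + 818 + 125 + 324 + 723 = 2408
Weighted mean = 1164270 / 2408 = 483.50083
Difference (unweighted minus weighted) = -104.9294

-104.9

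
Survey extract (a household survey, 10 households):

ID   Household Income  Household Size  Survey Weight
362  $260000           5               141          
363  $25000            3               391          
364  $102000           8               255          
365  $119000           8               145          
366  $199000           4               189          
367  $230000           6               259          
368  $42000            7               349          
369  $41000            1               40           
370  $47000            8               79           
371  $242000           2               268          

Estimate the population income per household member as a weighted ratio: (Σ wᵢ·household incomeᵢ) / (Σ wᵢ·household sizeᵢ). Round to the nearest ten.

24620

Σ wᵢ·y = 271748000
Σ wᵢ·x = 5×141 + 3×391 + 8×255 + 8×145 + 4×189 + 6×259 + 7×349 + 1×40 + 8×79 + 2×268
  = 11039
Ratio = 271748000 / 11039 = 24617.085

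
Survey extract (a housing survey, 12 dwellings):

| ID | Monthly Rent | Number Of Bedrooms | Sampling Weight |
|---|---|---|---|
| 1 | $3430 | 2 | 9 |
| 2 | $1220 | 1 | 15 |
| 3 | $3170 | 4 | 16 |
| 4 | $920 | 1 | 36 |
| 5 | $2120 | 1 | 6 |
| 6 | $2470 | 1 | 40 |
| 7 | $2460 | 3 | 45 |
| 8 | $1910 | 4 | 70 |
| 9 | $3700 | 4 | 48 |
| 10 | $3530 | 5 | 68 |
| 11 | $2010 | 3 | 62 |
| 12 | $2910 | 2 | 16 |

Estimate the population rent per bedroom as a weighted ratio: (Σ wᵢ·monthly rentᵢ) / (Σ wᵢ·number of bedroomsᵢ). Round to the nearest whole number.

Σ wᵢ·y = 3430×9 + 1220×15 + 3170×16 + 920×36 + 2120×6 + 2470×40 + 2460×45 + 1910×70 + 3700×48 + 3530×68 + 2010×62 + 2910×16
  = 30870 + 18300 + 50720 + 33120 + 12720 + 98800 + 110700 + 133700 + 177600 + 240040 + 124620 + 46560 = 1077750
Σ wᵢ·x = 2×9 + 1×15 + 4×16 + 1×36 + 1×6 + 1×40 + 3×45 + 4×70 + 4×48 + 5×68 + 3×62 + 2×16
  = 18 + 15 + 64 + 36 + 6 + 40 + 135 + 280 + 192 + 340 + 186 + 32 = 1344
Ratio = 1077750 / 1344 = 801.89732

802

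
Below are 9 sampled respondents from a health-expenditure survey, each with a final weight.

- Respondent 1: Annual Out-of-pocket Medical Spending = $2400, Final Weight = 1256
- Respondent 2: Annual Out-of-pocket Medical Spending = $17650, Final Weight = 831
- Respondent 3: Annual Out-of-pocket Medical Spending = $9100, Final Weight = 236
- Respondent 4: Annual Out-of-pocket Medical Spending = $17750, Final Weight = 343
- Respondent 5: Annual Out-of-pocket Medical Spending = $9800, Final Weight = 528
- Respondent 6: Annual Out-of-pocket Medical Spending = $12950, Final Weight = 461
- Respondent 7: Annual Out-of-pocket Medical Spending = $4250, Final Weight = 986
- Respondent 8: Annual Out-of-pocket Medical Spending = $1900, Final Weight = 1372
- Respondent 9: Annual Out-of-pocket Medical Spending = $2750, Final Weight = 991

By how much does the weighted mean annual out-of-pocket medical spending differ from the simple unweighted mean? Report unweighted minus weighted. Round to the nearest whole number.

2077

Unweighted sum = 2400 + 17650 + 9100 + 17750 + 9800 + 12950 + 4250 + 1900 + 2750 = 78550
Unweighted mean = 78550 / 9 = 8727.7778
Weighted sum = 2400×1256 + 17650×831 + 9100×236 + 17750×343 + 9800×528 + 12950×461 + 4250×986 + 1900×1372 + 2750×991
  = 3014400 + 14667150 + 2147600 + 6088250 + 5174400 + 5969950 + 4190500 + 2606800 + 2725250 = 46584300
Sum of weights = 1256 + 831 + 236 + 343 + 528 + 461 + 986 + 1372 + 991 = 7004
Weighted mean = 46584300 / 7004 = 6651.0994
Difference (unweighted minus weighted) = 2076.6784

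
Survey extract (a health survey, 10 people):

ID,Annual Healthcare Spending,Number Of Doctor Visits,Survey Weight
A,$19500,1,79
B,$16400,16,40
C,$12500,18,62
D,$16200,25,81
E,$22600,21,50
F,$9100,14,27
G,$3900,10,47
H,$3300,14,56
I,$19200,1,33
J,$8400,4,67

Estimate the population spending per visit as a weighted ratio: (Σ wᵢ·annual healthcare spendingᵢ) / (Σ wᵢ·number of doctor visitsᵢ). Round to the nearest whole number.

Σ wᵢ·y = 19500×79 + 16400×40 + 12500×62 + 16200×81 + 22600×50 + 9100×27 + 3900×47 + 3300×56 + 19200×33 + 8400×67
  = 1540500 + 656000 + 775000 + 1312200 + 1130000 + 245700 + 183300 + 184800 + 633600 + 562800 = 7223900
Σ wᵢ·x = 1×79 + 16×40 + 18×62 + 25×81 + 21×50 + 14×27 + 10×47 + 14×56 + 1×33 + 4×67
  = 6843
Ratio = 7223900 / 6843 = 1055.6627

1056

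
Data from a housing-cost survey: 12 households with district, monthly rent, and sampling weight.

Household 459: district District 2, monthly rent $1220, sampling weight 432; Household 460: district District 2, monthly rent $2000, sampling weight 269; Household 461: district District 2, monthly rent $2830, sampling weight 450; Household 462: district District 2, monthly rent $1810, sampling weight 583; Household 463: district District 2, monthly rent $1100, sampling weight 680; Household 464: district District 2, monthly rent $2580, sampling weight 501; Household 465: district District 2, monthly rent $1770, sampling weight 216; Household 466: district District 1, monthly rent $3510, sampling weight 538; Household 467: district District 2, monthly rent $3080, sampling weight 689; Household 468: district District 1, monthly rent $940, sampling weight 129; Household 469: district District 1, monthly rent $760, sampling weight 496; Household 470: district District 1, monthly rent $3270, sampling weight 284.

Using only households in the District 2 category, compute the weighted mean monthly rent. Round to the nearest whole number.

District 2 rows: 459, 460, 461, 462, 463, 464, 465, 467
Weighted sum = 7938790
Sum of weights = 432 + 269 + 450 + 583 + 680 + 501 + 216 + 689 = 3820
Weighted mean = 7938790 / 3820 = 2078.2173

2078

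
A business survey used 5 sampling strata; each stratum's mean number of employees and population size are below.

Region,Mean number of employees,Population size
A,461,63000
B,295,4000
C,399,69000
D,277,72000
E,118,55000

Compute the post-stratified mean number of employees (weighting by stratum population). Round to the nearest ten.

Σ Nₕ·x̄ₕ = 461×63000 + 295×4000 + 399×69000 + 277×72000 + 118×55000
  = 29043000 + 1180000 + 27531000 + 19944000 + 6490000 = 84188000
Σ Nₕ = 63000 + 4000 + 69000 + 72000 + 55000 = 263000
Overall mean = 84188000 / 263000 = 320.10646

320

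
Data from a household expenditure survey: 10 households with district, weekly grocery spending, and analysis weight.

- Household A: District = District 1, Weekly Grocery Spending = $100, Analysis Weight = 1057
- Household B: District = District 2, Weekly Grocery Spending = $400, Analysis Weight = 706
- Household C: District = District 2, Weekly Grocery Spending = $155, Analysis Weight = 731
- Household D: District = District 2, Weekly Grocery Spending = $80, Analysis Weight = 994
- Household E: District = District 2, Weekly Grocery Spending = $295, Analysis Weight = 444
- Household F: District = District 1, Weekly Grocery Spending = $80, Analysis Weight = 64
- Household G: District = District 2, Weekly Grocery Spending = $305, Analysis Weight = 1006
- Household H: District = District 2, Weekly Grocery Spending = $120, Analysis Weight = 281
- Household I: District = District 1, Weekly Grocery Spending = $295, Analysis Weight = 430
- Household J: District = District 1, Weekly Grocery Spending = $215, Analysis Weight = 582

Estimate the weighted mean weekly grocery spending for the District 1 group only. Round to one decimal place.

District 1 rows: A, F, I, J
Weighted sum = 100×1057 + 80×64 + 295×430 + 215×582
  = 105700 + 5120 + 126850 + 125130 = 362800
Sum of weights = 1057 + 64 + 430 + 582 = 2133
Weighted mean = 362800 / 2133 = 170.08908

170.1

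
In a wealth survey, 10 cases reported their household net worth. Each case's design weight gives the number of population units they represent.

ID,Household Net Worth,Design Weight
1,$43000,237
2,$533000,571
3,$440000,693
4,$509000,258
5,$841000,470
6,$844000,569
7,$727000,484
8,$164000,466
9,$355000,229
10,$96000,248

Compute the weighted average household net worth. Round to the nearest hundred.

511200

Weighted sum = 2159677000
Sum of weights = 237 + 571 + 693 + 258 + 470 + 569 + 484 + 466 + 229 + 248 = 4225
Weighted mean = 2159677000 / 4225 = 511166.15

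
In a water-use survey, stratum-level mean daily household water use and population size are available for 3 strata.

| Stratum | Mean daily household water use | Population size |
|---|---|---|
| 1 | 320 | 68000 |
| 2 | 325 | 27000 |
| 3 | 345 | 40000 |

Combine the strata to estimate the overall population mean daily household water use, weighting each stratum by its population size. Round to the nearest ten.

Σ Nₕ·x̄ₕ = 320×68000 + 325×27000 + 345×40000
  = 21760000 + 8775000 + 13800000 = 44335000
Σ Nₕ = 68000 + 27000 + 40000 = 135000
Overall mean = 44335000 / 135000 = 328.40741

330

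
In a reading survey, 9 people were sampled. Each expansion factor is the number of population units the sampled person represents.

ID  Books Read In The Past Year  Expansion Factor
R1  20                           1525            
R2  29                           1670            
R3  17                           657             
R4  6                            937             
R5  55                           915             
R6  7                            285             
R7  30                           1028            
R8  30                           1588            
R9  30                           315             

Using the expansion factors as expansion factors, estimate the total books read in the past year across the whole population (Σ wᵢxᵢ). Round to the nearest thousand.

236000

Weighted total = 20×1525 + 29×1670 + 17×657 + 6×937 + 55×915 + 7×285 + 30×1028 + 30×1588 + 30×315
  = 30500 + 48430 + 11169 + 5622 + 50325 + 1995 + 30840 + 47640 + 9450 = 235971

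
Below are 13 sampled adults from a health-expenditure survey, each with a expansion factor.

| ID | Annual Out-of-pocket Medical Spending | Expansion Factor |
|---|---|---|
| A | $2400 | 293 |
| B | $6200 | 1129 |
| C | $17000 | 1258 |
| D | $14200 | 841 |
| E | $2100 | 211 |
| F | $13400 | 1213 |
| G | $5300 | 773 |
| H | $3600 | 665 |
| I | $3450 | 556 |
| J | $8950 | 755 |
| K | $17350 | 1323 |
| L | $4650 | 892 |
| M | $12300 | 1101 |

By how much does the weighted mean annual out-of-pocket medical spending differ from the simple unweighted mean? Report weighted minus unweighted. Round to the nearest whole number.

Unweighted sum = 110900
Unweighted mean = 110900 / 13 = 8530.7692
Weighted sum = 113539000
Sum of weights = 11010
Weighted mean = 113539000 / 11010 = 10312.352
Difference (weighted minus unweighted) = 1781.5832

1782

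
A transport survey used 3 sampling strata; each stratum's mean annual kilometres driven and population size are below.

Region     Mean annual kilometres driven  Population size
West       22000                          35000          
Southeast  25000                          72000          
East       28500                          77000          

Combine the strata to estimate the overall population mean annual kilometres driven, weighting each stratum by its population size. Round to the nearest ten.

Σ Nₕ·x̄ₕ = 22000×35000 + 25000×72000 + 28500×77000
  = 4764500000
Σ Nₕ = 35000 + 72000 + 77000 = 184000
Overall mean = 4764500000 / 184000 = 25894.022

25890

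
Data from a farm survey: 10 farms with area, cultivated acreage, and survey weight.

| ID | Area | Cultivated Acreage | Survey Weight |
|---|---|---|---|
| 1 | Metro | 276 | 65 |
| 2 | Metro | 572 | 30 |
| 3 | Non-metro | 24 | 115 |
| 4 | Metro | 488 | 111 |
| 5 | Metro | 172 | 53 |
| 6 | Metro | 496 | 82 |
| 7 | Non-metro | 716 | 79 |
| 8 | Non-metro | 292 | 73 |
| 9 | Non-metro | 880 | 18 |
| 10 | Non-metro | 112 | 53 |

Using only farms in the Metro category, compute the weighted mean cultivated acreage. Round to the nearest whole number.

Metro rows: 1, 2, 4, 5, 6
Weighted sum = 276×65 + 572×30 + 488×111 + 172×53 + 496×82
  = 139056
Sum of weights = 65 + 30 + 111 + 53 + 82 = 341
Weighted mean = 139056 / 341 = 407.78886

408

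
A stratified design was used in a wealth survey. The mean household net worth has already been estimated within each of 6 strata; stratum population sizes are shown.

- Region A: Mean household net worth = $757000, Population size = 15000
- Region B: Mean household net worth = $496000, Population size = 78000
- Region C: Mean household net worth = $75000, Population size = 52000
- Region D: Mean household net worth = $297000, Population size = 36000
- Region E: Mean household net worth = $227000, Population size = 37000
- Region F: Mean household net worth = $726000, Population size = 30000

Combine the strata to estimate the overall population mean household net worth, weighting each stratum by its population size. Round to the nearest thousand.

382000

Σ Nₕ·x̄ₕ = 757000×15000 + 496000×78000 + 75000×52000 + 297000×36000 + 227000×37000 + 726000×30000
  = 11355000000 + 38688000000 + 3900000000 + 10692000000 + 8399000000 + 21780000000 = 94814000000
Σ Nₕ = 15000 + 78000 + 52000 + 36000 + 37000 + 30000 = 248000
Overall mean = 94814000000 / 248000 = 382314.52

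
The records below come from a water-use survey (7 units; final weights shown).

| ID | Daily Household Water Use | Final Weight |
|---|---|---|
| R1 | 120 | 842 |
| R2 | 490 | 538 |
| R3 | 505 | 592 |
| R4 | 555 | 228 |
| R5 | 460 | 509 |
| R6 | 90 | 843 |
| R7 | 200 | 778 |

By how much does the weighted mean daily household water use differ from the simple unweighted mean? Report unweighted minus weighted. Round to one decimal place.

55.7

Unweighted sum = 120 + 490 + 505 + 555 + 460 + 90 + 200 = 2420
Unweighted mean = 2420 / 7 = 345.71429
Weighted sum = 120×842 + 490×538 + 505×592 + 555×228 + 460×509 + 90×843 + 200×778
  = 1255770
Sum of weights = 842 + 538 + 592 + 228 + 509 + 843 + 778 = 4330
Weighted mean = 1255770 / 4330 = 290.01617
Difference (unweighted minus weighted) = 55.698119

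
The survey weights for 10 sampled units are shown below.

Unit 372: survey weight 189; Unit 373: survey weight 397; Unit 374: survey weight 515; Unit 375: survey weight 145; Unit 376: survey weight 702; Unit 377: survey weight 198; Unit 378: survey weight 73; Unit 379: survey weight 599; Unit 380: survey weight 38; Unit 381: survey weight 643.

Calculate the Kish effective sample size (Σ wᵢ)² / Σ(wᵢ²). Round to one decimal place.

Σ wᵢ = 189 + 397 + 515 + 145 + 702 + 198 + 73 + 599 + 38 + 643 = 3499
Σ wᵢ² = 35721 + 157609 + 265225 + 21025 + 492804 + 39204 + 5329 + 358801 + 1444 + 413449 = 1790611
n_eff = 3499² / 1790611 = 12243001 / 1790611 = 6.8373315

6.8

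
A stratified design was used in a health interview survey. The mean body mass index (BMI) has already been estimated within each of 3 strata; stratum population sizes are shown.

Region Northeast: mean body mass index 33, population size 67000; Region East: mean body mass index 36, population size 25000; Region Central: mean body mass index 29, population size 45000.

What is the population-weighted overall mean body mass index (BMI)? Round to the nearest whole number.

Σ Nₕ·x̄ₕ = 33×67000 + 36×25000 + 29×45000
  = 2211000 + 900000 + 1305000 = 4416000
Σ Nₕ = 67000 + 25000 + 45000 = 137000
Overall mean = 4416000 / 137000 = 32.233577

32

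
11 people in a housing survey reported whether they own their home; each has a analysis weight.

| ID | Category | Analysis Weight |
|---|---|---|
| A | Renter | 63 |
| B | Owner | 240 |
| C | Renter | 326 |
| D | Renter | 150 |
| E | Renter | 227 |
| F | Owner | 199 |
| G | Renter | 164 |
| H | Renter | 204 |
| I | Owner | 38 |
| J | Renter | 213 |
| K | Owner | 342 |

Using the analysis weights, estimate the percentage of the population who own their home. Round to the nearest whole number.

38

Sum of weights for 'Owner' = 240 + 199 + 38 + 342 = 819
Total weight = 2166
Weighted proportion = 819 / 2166 = 0.37811634 → 37.811634%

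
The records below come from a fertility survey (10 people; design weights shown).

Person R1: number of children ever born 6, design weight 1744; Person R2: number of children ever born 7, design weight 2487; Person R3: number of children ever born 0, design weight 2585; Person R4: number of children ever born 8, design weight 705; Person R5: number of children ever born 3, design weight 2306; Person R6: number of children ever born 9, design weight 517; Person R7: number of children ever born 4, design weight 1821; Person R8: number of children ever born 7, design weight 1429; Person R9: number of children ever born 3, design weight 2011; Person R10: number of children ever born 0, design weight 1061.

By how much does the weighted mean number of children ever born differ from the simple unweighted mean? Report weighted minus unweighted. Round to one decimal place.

Unweighted sum = 6 + 7 + 0 + 8 + 3 + 9 + 4 + 7 + 3 + 0 = 47
Unweighted mean = 47 / 10 = 4.7
Weighted sum = 6×1744 + 7×2487 + 0×2585 + 8×705 + 3×2306 + 9×517 + 4×1821 + 7×1429 + 3×2011 + 0×1061
  = 10464 + 17409 + 0 + 5640 + 6918 + 4653 + 7284 + 10003 + 6033 + 0 = 68404
Sum of weights = 1744 + 2487 + 2585 + 705 + 2306 + 517 + 1821 + 1429 + 2011 + 1061 = 16666
Weighted mean = 68404 / 16666 = 4.1044042
Difference (weighted minus unweighted) = -0.59559582

-0.6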